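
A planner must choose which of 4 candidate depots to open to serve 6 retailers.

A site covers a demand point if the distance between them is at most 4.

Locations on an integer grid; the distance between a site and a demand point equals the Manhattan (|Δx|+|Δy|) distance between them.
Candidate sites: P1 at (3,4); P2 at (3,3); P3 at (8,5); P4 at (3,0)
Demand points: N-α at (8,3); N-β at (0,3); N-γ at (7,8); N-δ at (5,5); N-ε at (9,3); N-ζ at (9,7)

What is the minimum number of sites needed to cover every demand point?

Coverage sets (demand points within 4 of each site):
  P1: {N-β, N-δ}
  P2: {N-β, N-δ}
  P3: {N-α, N-γ, N-δ, N-ε, N-ζ}
  P4: {}
No single site covers all 6 demand points.
But {P1, P3} covers everything, so the minimum is 2.

2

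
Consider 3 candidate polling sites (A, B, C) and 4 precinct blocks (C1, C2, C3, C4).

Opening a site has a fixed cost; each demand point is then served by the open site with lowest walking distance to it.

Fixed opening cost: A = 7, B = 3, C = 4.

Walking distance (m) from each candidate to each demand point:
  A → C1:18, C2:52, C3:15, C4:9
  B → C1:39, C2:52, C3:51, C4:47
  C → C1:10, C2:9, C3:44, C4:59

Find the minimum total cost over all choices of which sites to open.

54

Open {A, C}: assign each demand point to its cheapest open site.
  C1→C 10, C2→C 9, C3→A 15, C4→A 9
  walking distance 43, fixed 11 → total 54.
Compare {A, B, C}: walking distance 43 + fixed 14 = 57.
Compare {A}: walking distance 94 + fixed 7 = 101.
Compare {A, B}: walking distance 94 + fixed 10 = 104.
All other subsets cost ≥ 57. Minimum total cost: 54.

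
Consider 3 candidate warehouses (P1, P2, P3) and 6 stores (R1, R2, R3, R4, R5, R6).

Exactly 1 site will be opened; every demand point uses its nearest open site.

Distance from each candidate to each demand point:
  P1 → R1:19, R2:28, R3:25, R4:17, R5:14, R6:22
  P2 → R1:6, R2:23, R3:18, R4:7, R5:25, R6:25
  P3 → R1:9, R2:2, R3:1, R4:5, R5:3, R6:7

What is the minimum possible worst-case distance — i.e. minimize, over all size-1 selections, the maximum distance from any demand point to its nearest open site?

Open {P3}.
  Farthest demand point is R1 at distance 9 (to P3); all others are ≤ 9.
With {P2} the worst case is 25.
With {P1} the worst case is 28.
No size-1 selection achieves below 9.

9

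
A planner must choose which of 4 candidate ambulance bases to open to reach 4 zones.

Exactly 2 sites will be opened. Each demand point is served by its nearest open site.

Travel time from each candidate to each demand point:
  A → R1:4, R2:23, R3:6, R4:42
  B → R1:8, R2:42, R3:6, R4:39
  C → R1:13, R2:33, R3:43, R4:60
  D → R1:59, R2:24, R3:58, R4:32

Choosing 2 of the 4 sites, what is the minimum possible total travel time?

Open {A, D}.
  R1→A 4, R2→A 23, R3→A 6, R4→D 32  ⇒ total 65.
Compare {B, D}: total 70.
Compare {A, B}: total 72.
No size-2 selection does better; minimum is 65.

65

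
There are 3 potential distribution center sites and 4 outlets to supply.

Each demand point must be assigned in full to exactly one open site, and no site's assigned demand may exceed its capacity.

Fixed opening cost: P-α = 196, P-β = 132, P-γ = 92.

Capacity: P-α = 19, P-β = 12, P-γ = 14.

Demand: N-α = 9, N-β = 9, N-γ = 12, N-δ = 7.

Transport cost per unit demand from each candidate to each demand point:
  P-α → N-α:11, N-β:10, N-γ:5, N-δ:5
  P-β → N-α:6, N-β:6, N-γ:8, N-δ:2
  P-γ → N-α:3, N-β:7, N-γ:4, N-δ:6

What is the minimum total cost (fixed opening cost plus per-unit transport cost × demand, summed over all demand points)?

Open {P-α, P-β, P-γ}; cheapest assignment that respects the capacities:
  P-α (cap 19, load 19): N-γ, N-δ — cost 12×5 + 7×5 = 95
  P-β (cap 12, load 9): N-β — cost 9×6 = 54
  P-γ (cap 14, load 9): N-α — cost 9×3 = 27
  Shipping 176, fixed 420 → total 596.
  Any other capacity-feasible assignment to {P-α, P-β, P-γ} ships for at least 176.
Total demand is 37 and no other set of sites has combined capacity ≥ 37, so {P-α, P-β, P-γ} is the only feasible choice of open sites. Minimum: 596.

596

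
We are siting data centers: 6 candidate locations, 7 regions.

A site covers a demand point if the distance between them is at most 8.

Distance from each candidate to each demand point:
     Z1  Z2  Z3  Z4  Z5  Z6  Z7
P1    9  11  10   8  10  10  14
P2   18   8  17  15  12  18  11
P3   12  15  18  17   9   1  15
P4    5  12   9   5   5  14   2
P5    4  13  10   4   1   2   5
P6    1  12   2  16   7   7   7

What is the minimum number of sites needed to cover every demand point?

Coverage sets (demand points within 8 of each site):
  P1: {Z4}
  P2: {Z2}
  P3: {Z6}
  P4: {Z1, Z4, Z5, Z7}
  P5: {Z1, Z4, Z5, Z6, Z7}
  P6: {Z1, Z3, Z5, Z6, Z7}
No 2 sites suffice: every size-2 union leaves at least one demand point uncovered.
But {P1, P2, P6} covers everything, so the minimum is 3.

3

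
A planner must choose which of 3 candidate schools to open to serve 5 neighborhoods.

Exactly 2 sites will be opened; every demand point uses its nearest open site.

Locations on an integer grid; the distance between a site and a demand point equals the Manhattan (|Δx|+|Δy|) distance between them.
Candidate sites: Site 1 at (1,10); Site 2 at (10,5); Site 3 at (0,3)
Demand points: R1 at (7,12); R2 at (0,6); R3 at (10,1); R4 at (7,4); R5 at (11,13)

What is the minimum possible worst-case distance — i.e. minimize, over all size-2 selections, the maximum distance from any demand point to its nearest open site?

Open {Site 1, Site 2}.
  Farthest demand point is R5 at distance 9 (to Site 2); all others are ≤ 9.
With {Site 2, Site 3} the worst case is 10.
With {Site 1, Site 3} the worst case is 13.
No size-2 selection achieves below 9.

9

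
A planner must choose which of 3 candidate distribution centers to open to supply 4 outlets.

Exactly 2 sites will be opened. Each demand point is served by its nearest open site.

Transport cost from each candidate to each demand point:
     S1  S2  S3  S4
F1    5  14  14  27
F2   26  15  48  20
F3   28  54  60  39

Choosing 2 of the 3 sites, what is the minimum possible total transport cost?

53

Open {F1, F2}.
  S1→F1 5, S2→F1 14, S3→F1 14, S4→F2 20  ⇒ total 53.
Compare {F1, F3}: total 60.
Compare {F2, F3}: total 109.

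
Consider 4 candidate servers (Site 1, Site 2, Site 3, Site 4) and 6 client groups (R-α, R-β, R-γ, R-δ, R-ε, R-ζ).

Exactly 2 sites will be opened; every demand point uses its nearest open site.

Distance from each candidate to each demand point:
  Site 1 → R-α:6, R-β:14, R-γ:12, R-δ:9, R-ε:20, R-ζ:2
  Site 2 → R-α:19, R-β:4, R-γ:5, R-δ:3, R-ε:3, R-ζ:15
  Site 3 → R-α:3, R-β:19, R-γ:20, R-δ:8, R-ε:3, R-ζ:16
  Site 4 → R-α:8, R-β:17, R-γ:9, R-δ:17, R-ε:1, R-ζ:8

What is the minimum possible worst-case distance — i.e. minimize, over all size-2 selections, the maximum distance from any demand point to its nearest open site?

Open {Site 1, Site 2}.
  Farthest demand point is R-α at distance 6 (to Site 1); all others are ≤ 6.
With {Site 2, Site 4} the worst case is 8.
With {Site 1, Site 3} the worst case is 14.
No size-2 selection achieves below 6.

6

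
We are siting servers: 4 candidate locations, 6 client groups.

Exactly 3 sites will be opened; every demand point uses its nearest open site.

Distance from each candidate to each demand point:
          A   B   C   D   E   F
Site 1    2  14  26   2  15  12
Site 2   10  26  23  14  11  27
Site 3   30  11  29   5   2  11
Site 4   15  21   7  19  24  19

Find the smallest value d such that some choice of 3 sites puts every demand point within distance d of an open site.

Open {Site 1, Site 3, Site 4}.
  Farthest demand point is B at distance 11 (to Site 3); all others are ≤ 11.
With {Site 2, Site 3, Site 4} the worst case is 11.
With {Site 1, Site 2, Site 4} the worst case is 14.
No size-3 selection achieves below 11.

11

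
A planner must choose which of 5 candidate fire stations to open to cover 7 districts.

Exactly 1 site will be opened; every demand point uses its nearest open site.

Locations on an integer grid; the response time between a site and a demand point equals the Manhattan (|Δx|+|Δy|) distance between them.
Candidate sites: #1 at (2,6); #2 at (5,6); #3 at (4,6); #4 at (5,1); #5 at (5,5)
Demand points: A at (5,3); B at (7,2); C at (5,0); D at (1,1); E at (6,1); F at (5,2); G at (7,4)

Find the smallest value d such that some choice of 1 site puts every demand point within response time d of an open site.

Open {#4}.
  Farthest demand point is G at response time 5 (to #4); all others are ≤ 5.
With {#3} the worst case is 8.
With {#5} the worst case is 8.
No size-1 selection achieves below 5.

5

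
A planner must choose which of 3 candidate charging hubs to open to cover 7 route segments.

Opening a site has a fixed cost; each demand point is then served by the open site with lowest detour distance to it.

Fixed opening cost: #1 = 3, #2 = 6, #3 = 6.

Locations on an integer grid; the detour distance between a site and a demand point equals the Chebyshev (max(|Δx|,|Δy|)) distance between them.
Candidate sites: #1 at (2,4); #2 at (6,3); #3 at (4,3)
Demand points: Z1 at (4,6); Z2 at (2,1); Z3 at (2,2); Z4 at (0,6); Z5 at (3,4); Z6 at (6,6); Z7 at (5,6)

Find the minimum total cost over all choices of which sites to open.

20

Open {#1}: assign each demand point to its cheapest open site.
  Z1→#1 2, Z2→#1 3, Z3→#1 2, Z4→#1 2, Z5→#1 1, Z6→#1 4, Z7→#1 3
  detour distance 17, fixed 3 → total 20.
Compare {#3}: detour distance 18 + fixed 6 = 24.
Compare {#1, #3}: detour distance 15 + fixed 9 = 24.
Compare {#1, #2}: detour distance 16 + fixed 9 = 25.
All other subsets cost ≥ 24. Minimum total cost: 20.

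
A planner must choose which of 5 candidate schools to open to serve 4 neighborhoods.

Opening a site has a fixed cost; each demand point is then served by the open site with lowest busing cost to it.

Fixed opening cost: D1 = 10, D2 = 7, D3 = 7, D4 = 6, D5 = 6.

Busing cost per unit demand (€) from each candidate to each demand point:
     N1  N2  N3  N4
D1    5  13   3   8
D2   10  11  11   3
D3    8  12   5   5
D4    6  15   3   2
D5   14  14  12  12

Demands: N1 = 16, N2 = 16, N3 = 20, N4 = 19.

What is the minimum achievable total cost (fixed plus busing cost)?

377

Open {D1, D2, D4}: assign each demand point to its cheapest open site.
  N1→D1 16×5=80, N2→D2 16×11=176, N3→D1 20×3=60, N4→D4 19×2=38
  busing cost 354, fixed 23 → total 377.
Compare {D2, D4}: busing cost 370 + fixed 13 = 383.
Compare {D1, D2, D4, D5}: busing cost 354 + fixed 29 = 383.
Compare {D1, D2, D3, D4}: busing cost 354 + fixed 30 = 384.
All other subsets cost ≥ 383. Minimum total cost: 377.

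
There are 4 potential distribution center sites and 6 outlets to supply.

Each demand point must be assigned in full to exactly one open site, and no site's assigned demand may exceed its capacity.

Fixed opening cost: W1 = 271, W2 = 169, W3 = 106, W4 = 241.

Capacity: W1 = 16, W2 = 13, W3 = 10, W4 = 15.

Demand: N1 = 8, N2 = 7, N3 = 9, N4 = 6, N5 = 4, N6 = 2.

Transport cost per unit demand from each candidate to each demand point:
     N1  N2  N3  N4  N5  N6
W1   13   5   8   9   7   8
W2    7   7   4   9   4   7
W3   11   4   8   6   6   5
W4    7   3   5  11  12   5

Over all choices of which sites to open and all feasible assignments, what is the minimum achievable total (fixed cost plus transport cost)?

691

Open {W2, W3, W4}; cheapest assignment that respects the capacities:
  W2 (cap 13, load 13): N3, N5 — cost 9×4 + 4×4 = 52
  W3 (cap 10, load 8): N4, N6 — cost 6×6 + 2×5 = 46
  W4 (cap 15, load 15): N1, N2 — cost 8×7 + 7×3 = 77
  Shipping 175, fixed 516 → total 691.
  Any other capacity-feasible assignment to {W2, W3, W4} ships for at least 175.
Compare {W1, W2, W3}: its best feasible assignment gives total 771.
Compare {W1, W3, W4}: its best feasible assignment gives total 841.
Every other set of open sites that can feasibly serve all demand totals ≥ 771 even under its best assignment. Minimum: 691.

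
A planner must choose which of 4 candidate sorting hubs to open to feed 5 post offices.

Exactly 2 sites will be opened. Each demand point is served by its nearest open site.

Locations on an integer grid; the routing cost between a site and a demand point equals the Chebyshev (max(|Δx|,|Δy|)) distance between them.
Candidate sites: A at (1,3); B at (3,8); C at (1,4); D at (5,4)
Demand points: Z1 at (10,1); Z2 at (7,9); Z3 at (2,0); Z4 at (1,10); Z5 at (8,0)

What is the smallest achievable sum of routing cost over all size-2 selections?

Open {B, D}.
  Z1→D 5, Z2→B 4, Z3→D 4, Z4→B 2, Z5→D 4  ⇒ total 19.
Compare {A, B}: total 23.
Compare {A, D}: total 23.
No size-2 selection does better; minimum is 19.

19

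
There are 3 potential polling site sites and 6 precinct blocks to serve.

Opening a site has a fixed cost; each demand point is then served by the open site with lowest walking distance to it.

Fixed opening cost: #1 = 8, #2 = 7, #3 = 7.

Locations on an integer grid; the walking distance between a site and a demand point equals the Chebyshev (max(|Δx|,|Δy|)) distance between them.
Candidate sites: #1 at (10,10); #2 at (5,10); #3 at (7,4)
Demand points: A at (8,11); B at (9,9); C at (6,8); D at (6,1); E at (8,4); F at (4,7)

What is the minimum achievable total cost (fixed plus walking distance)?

Open {#1, #3}: assign each demand point to its cheapest open site.
  A→#1 2, B→#1 1, C→#1 4, D→#3 3, E→#3 1, F→#3 3
  walking distance 14, fixed 15 → total 29.
Compare {#3}: walking distance 23 + fixed 7 = 30.
Compare {#2, #3}: walking distance 16 + fixed 14 = 30.
Compare {#2}: walking distance 27 + fixed 7 = 34.
All other subsets cost ≥ 30. Minimum total cost: 29.

29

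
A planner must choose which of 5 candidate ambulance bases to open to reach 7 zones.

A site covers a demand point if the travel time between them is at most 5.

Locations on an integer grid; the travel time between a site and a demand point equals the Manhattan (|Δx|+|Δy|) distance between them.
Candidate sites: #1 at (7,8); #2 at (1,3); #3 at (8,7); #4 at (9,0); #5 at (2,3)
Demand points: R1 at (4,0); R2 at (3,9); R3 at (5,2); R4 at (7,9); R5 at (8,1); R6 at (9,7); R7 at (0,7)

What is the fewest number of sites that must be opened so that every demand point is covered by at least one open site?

3

Coverage sets (demand points within 5 of each site):
  #1: {R2, R4, R6}
  #2: {R3, R7}
  #3: {R4, R6}
  #4: {R1, R5}
  #5: {R1, R3}
No 2 sites suffice: every size-2 union leaves at least one demand point uncovered.
But {#1, #2, #4} covers everything, so the minimum is 3.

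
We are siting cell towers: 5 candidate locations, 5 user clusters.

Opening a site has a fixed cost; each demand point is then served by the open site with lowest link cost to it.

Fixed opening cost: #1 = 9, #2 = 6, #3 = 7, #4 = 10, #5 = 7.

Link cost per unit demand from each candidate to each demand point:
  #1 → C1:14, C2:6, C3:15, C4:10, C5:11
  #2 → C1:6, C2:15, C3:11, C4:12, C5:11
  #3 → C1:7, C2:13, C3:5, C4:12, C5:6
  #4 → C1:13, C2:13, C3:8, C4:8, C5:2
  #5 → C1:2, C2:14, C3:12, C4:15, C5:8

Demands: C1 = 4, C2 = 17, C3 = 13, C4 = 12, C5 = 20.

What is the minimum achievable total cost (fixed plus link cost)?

Open {#1, #3, #4, #5}: assign each demand point to its cheapest open site.
  C1→#5 4×2=8, C2→#1 17×6=102, C3→#3 13×5=65, C4→#4 12×8=96, C5→#4 20×2=40
  link cost 311, fixed 33 → total 344.
Compare {#1, #2, #3, #4, #5}: link cost 311 + fixed 39 = 350.
Compare {#1, #3, #4}: link cost 331 + fixed 26 = 357.
Compare {#1, #2, #3, #4}: link cost 327 + fixed 32 = 359.
All other subsets cost ≥ 350. Minimum total cost: 344.

344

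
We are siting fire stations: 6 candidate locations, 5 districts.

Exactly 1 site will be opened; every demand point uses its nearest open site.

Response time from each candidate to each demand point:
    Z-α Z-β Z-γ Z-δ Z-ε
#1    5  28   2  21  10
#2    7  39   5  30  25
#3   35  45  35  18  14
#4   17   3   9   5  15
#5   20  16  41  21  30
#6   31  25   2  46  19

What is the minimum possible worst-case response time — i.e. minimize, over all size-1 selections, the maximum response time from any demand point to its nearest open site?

Open {#4}.
  Farthest demand point is Z-α at response time 17 (to #4); all others are ≤ 17.
With {#1} the worst case is 28.
With {#2} the worst case is 39.
No size-1 selection achieves below 17.

17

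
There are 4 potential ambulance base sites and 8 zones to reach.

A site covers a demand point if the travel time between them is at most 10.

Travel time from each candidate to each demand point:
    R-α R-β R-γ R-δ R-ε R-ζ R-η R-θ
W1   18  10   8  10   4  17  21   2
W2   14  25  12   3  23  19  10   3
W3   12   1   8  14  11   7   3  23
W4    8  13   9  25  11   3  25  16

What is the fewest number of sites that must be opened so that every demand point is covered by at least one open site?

Coverage sets (demand points within 10 of each site):
  W1: {R-β, R-γ, R-δ, R-ε, R-θ}
  W2: {R-δ, R-η, R-θ}
  W3: {R-β, R-γ, R-ζ, R-η}
  W4: {R-α, R-γ, R-ζ}
No 2 sites suffice: every size-2 union leaves at least one demand point uncovered.
But {W1, W2, W4} covers everything, so the minimum is 3.

3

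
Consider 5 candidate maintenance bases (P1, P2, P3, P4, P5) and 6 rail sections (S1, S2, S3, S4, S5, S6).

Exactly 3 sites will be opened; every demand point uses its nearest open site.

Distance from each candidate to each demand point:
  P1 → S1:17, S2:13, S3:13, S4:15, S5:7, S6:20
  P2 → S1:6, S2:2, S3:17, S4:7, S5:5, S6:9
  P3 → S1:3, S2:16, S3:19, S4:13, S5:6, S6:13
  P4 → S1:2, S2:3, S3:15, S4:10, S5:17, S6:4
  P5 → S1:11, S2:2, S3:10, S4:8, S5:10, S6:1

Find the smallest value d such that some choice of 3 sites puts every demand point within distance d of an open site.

Open {P1, P2, P5}.
  Farthest demand point is S3 at distance 10 (to P5); all others are ≤ 10.
With {P1, P3, P5} the worst case is 10.
With {P1, P4, P5} the worst case is 10.
No size-3 selection achieves below 10.

10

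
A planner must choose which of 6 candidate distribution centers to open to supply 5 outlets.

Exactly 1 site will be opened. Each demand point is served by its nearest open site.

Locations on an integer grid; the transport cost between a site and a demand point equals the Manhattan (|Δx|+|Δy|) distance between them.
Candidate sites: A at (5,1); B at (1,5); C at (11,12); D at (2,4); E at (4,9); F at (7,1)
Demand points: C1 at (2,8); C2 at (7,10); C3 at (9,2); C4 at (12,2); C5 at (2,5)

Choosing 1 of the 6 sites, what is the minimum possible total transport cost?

Open {D}.
  C1→D 4, C2→D 11, C3→D 9, C4→D 12, C5→D 1  ⇒ total 37.
Compare {F}: total 39.
Compare {E}: total 40.
No size-1 selection does better; minimum is 37.

37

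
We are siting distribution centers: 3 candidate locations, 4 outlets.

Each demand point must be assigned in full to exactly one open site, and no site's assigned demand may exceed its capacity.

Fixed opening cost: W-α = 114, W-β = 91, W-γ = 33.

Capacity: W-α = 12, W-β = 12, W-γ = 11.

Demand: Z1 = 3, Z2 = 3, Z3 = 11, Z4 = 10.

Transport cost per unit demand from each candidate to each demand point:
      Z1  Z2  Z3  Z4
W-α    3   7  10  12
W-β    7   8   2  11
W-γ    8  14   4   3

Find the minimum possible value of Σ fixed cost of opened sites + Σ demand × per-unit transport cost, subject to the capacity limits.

Open {W-α, W-β, W-γ}; cheapest assignment that respects the capacities:
  W-α (cap 12, load 6): Z1, Z2 — cost 3×3 + 3×7 = 30
  W-β (cap 12, load 11): Z3 — cost 11×2 = 22
  W-γ (cap 11, load 10): Z4 — cost 10×3 = 30
  Shipping 82, fixed 238 → total 320.
  Any other capacity-feasible assignment to {W-α, W-β, W-γ} ships for at least 82.
Total demand is 27 and no other set of sites has combined capacity ≥ 27, so {W-α, W-β, W-γ} is the only feasible choice of open sites. Minimum: 320.

320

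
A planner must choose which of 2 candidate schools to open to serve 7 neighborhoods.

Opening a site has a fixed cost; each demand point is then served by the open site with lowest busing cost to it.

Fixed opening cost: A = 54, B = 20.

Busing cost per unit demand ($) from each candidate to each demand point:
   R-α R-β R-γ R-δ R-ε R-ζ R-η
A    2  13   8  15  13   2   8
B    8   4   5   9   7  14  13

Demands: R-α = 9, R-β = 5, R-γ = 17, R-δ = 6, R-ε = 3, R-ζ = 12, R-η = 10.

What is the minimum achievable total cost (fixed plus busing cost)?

376

Open {A, B}: assign each demand point to its cheapest open site.
  R-α→A 9×2=18, R-β→B 5×4=20, R-γ→B 17×5=85, R-δ→B 6×9=54, R-ε→B 3×7=21, R-ζ→A 12×2=24, R-η→A 10×8=80
  busing cost 302, fixed 74 → total 376.
Compare {A}: busing cost 452 + fixed 54 = 506.
Compare {B}: busing cost 550 + fixed 20 = 570.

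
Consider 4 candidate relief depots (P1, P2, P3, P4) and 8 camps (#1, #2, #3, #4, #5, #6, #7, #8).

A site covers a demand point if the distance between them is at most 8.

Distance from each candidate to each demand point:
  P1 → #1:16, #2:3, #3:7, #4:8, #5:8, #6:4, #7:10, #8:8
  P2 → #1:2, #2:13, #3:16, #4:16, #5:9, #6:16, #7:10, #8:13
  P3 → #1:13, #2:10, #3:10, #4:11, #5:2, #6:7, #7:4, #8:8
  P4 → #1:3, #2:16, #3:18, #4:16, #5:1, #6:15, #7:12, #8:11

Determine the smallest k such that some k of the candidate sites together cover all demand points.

Coverage sets (demand points within 8 of each site):
  P1: {#2, #3, #4, #5, #6, #8}
  P2: {#1}
  P3: {#5, #6, #7, #8}
  P4: {#1, #5}
No 2 sites suffice: every size-2 union leaves at least one demand point uncovered.
But {P1, P2, P3} covers everything, so the minimum is 3.

3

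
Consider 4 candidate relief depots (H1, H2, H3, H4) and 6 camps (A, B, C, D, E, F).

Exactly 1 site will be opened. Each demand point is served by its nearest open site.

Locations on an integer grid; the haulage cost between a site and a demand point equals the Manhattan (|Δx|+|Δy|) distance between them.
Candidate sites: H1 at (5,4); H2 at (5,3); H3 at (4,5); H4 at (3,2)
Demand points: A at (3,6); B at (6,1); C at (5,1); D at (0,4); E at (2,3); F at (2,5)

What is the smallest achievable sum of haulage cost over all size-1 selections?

Open {H4}.
  A→H4 4, B→H4 4, C→H4 3, D→H4 5, E→H4 2, F→H4 4  ⇒ total 22.
Compare {H1}: total 24.
Compare {H2}: total 24.
No size-1 selection does better; minimum is 22.

22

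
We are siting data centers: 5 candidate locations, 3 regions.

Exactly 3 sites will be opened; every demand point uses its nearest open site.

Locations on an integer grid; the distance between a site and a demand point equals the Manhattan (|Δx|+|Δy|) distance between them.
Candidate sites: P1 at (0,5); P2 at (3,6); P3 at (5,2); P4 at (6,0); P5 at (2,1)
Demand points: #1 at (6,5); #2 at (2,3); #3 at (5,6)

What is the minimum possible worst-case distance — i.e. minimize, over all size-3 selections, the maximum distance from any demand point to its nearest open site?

Open {P1, P2, P3}.
  Farthest demand point is #1 at distance 4 (to P2); all others are ≤ 4.
With {P1, P2, P4} the worst case is 4.
With {P1, P2, P5} the worst case is 4.
No size-3 selection achieves below 4.

4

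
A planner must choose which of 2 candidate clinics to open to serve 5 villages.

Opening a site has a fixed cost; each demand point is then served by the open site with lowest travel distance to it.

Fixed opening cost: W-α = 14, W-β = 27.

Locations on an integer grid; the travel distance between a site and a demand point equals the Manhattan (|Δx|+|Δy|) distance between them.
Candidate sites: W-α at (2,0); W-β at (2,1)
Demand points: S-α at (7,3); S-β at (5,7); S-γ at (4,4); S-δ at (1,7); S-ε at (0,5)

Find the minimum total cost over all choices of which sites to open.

Open {W-α}: assign each demand point to its cheapest open site.
  S-α→W-α 8, S-β→W-α 10, S-γ→W-α 6, S-δ→W-α 8, S-ε→W-α 7
  travel distance 39, fixed 14 → total 53.
Compare {W-β}: travel distance 34 + fixed 27 = 61.
Compare {W-α, W-β}: travel distance 34 + fixed 41 = 75.

53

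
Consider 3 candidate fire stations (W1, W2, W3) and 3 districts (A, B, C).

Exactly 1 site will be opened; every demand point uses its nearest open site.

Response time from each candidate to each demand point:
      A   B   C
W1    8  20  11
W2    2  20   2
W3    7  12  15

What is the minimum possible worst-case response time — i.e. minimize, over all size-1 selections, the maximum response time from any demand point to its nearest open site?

15

Open {W3}.
  Farthest demand point is C at response time 15 (to W3); all others are ≤ 15.
With {W1} the worst case is 20.
With {W2} the worst case is 20.
No size-1 selection achieves below 15.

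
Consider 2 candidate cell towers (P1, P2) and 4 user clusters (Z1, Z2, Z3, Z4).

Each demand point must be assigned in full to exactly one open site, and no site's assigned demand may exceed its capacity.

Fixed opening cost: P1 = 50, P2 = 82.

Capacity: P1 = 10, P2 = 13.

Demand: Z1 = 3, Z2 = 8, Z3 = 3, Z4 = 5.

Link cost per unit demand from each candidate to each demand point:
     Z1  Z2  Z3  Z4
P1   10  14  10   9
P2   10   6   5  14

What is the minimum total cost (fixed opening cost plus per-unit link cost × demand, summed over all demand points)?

Open {P1, P2}; cheapest assignment that respects the capacities:
  P1 (cap 10, load 8): Z1, Z4 — cost 3×10 + 5×9 = 75
  P2 (cap 13, load 11): Z2, Z3 — cost 8×6 + 3×5 = 63
  Shipping 138, fixed 132 → total 270.
  Any other capacity-feasible assignment to {P1, P2} ships for at least 138.
Total demand is 19 and no other set of sites has combined capacity ≥ 19, so {P1, P2} is the only feasible choice of open sites. Minimum: 270.

270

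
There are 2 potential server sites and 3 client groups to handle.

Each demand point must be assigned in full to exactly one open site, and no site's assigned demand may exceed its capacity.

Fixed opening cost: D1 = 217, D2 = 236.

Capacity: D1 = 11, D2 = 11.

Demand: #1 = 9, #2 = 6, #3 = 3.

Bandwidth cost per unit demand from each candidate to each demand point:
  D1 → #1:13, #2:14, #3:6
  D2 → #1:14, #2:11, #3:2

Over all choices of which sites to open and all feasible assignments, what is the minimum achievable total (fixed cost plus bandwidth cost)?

642

Open {D1, D2}; cheapest assignment that respects the capacities:
  D1 (cap 11, load 9): #1 — cost 9×13 = 117
  D2 (cap 11, load 9): #2, #3 — cost 6×11 + 3×2 = 72
  Shipping 189, fixed 453 → total 642.
  Any other capacity-feasible assignment to {D1, D2} ships for at least 189.
Total demand is 18 and no other set of sites has combined capacity ≥ 18, so {D1, D2} is the only feasible choice of open sites. Minimum: 642.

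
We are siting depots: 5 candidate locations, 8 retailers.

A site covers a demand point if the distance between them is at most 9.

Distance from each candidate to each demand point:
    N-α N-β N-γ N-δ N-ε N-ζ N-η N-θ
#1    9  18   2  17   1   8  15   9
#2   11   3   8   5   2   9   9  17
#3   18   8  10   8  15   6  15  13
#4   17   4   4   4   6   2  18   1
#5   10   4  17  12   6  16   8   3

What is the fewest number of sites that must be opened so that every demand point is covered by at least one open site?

Coverage sets (demand points within 9 of each site):
  #1: {N-α, N-γ, N-ε, N-ζ, N-θ}
  #2: {N-β, N-γ, N-δ, N-ε, N-ζ, N-η}
  #3: {N-β, N-δ, N-ζ}
  #4: {N-β, N-γ, N-δ, N-ε, N-ζ, N-θ}
  #5: {N-β, N-ε, N-η, N-θ}
No single site covers all 8 demand points.
But {#1, #2} covers everything, so the minimum is 2.

2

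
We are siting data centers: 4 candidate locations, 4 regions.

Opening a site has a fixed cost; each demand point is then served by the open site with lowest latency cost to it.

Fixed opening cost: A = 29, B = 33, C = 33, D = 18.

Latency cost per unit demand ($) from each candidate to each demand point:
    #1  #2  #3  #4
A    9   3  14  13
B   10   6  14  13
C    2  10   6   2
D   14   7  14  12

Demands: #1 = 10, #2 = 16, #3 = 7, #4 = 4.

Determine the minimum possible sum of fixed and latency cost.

180

Open {A, C}: assign each demand point to its cheapest open site.
  #1→C 10×2=20, #2→A 16×3=48, #3→C 7×6=42, #4→C 4×2=8
  latency cost 118, fixed 62 → total 180.
Compare {A, C, D}: latency cost 118 + fixed 80 = 198.
Compare {A, B, C}: latency cost 118 + fixed 95 = 213.
Compare {A, B, C, D}: latency cost 118 + fixed 113 = 231.
All other subsets cost ≥ 198. Minimum total cost: 180.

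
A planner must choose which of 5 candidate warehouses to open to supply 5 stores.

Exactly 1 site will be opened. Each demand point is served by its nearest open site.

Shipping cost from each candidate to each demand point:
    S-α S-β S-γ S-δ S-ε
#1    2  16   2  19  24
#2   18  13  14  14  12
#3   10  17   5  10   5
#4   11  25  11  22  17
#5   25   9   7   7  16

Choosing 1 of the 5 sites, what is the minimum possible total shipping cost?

Open {#3}.
  S-α→#3 10, S-β→#3 17, S-γ→#3 5, S-δ→#3 10, S-ε→#3 5  ⇒ total 47.
Compare {#1}: total 63.
Compare {#5}: total 64.
No size-1 selection does better; minimum is 47.

47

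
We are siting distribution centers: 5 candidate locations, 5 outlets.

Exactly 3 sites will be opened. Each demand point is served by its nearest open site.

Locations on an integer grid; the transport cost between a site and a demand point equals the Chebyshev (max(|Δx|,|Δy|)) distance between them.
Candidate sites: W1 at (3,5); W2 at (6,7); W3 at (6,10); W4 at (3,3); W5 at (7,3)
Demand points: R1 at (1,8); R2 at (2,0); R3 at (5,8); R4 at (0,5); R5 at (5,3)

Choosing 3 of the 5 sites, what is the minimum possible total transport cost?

12

Open {W1, W2, W4}.
  R1→W1 3, R2→W4 3, R3→W2 1, R4→W1 3, R5→W1 2  ⇒ total 12.
Compare {W1, W3, W4}: total 13.
Compare {W1, W2, W3}: total 14.
No size-3 selection does better; minimum is 12.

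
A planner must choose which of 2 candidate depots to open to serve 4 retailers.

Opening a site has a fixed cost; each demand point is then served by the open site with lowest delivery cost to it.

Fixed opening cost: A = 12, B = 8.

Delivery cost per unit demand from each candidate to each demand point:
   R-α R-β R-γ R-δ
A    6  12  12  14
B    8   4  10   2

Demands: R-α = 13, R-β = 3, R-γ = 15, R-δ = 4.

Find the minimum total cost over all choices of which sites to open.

Open {A, B}: assign each demand point to its cheapest open site.
  R-α→A 13×6=78, R-β→B 3×4=12, R-γ→B 15×10=150, R-δ→B 4×2=8
  delivery cost 248, fixed 20 → total 268.
Compare {B}: delivery cost 274 + fixed 8 = 282.
Compare {A}: delivery cost 350 + fixed 12 = 362.

268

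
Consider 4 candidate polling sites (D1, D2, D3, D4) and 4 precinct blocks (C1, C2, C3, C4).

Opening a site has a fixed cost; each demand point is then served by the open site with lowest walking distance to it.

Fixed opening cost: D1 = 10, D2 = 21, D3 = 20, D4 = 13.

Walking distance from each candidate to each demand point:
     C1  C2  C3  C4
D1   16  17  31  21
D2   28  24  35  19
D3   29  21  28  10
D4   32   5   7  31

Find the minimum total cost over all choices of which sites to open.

72

Open {D1, D4}: assign each demand point to its cheapest open site.
  C1→D1 16, C2→D4 5, C3→D4 7, C4→D1 21
  walking distance 49, fixed 23 → total 72.
Compare {D1, D3, D4}: walking distance 38 + fixed 43 = 81.
Compare {D3, D4}: walking distance 51 + fixed 33 = 84.
Compare {D4}: walking distance 75 + fixed 13 = 88.
All other subsets cost ≥ 81. Minimum total cost: 72.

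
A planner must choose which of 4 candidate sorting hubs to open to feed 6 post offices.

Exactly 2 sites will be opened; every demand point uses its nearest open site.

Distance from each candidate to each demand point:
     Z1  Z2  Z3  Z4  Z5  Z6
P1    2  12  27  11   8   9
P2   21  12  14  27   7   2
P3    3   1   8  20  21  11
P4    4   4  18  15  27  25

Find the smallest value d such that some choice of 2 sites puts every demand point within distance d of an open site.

Open {P1, P3}.
  Farthest demand point is Z4 at distance 11 (to P1); all others are ≤ 11.
With {P1, P2} the worst case is 14.
With {P2, P4} the worst case is 15.
No size-2 selection achieves below 11.

11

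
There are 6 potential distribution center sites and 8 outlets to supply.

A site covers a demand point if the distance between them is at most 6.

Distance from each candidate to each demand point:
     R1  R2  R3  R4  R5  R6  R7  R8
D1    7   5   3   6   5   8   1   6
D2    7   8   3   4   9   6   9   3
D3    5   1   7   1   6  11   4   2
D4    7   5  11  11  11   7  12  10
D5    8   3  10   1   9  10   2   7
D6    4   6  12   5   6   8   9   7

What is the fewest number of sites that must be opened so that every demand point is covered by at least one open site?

2

Coverage sets (demand points within 6 of each site):
  D1: {R2, R3, R4, R5, R7, R8}
  D2: {R3, R4, R6, R8}
  D3: {R1, R2, R4, R5, R7, R8}
  D4: {R2}
  D5: {R2, R4, R7}
  D6: {R1, R2, R4, R5}
No single site covers all 8 demand points.
But {D2, D3} covers everything, so the minimum is 2.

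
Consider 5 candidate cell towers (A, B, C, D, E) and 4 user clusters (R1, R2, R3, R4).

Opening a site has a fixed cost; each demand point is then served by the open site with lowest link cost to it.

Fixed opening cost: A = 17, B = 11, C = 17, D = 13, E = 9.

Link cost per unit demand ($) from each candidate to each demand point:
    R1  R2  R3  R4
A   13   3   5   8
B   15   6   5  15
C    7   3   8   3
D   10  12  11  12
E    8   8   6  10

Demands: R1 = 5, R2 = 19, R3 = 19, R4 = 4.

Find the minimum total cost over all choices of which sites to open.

227

Open {B, C}: assign each demand point to its cheapest open site.
  R1→C 5×7=35, R2→C 19×3=57, R3→B 19×5=95, R4→C 4×3=12
  link cost 199, fixed 28 → total 227.
Compare {A, C}: link cost 199 + fixed 34 = 233.
Compare {B, C, E}: link cost 199 + fixed 37 = 236.
Compare {B, C, D}: link cost 199 + fixed 41 = 240.
All other subsets cost ≥ 233. Minimum total cost: 227.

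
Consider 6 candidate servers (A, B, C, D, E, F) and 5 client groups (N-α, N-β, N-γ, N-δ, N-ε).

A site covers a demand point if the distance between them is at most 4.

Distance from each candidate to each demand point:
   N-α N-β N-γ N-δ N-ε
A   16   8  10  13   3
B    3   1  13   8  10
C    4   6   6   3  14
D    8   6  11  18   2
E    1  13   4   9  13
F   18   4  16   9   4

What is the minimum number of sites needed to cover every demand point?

Coverage sets (demand points within 4 of each site):
  A: {N-ε}
  B: {N-α, N-β}
  C: {N-α, N-δ}
  D: {N-ε}
  E: {N-α, N-γ}
  F: {N-β, N-ε}
No 2 sites suffice: every size-2 union leaves at least one demand point uncovered.
But {C, E, F} covers everything, so the minimum is 3.

3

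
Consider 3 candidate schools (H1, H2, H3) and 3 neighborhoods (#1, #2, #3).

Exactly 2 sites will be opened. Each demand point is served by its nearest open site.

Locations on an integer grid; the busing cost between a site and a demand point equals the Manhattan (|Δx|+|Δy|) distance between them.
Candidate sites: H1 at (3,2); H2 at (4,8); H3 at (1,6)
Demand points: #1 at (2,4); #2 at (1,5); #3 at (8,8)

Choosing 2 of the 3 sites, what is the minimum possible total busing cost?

Open {H2, H3}.
  #1→H3 3, #2→H3 1, #3→H2 4  ⇒ total 8.
Compare {H1, H2}: total 12.
Compare {H1, H3}: total 13.

8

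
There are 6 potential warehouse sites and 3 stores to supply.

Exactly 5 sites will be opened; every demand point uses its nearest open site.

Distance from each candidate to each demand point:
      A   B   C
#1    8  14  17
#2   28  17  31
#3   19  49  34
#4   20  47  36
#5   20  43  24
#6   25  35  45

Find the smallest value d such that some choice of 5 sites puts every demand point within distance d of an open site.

Open {#1, #2, #3, #4, #5}.
  Farthest demand point is C at distance 17 (to #1); all others are ≤ 17.
With {#1, #2, #3, #4, #6} the worst case is 17.
With {#1, #2, #3, #5, #6} the worst case is 17.
No size-5 selection achieves below 17.

17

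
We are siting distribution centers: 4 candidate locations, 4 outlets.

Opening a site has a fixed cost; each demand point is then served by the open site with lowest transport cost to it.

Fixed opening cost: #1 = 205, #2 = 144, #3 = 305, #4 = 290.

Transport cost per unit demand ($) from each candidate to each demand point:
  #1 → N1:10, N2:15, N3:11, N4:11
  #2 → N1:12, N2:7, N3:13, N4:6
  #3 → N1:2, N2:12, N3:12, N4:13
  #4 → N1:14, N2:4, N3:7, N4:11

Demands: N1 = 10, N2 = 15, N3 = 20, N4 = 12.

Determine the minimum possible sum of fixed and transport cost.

Open {#2}: assign each demand point to its cheapest open site.
  N1→#2 10×12=120, N2→#2 15×7=105, N3→#2 20×13=260, N4→#2 12×6=72
  transport cost 557, fixed 144 → total 701.
Compare {#4}: transport cost 472 + fixed 290 = 762.
Compare {#2, #4}: transport cost 392 + fixed 434 = 826.
Compare {#1, #2}: transport cost 497 + fixed 349 = 846.
All other subsets cost ≥ 762. Minimum total cost: 701.

701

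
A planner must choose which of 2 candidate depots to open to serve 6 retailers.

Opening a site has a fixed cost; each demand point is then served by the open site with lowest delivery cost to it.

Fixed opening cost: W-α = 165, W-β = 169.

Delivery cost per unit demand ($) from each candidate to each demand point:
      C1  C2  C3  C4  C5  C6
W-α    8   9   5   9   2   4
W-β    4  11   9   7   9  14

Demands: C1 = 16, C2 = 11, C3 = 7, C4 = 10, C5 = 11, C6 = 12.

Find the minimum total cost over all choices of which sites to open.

Open {W-α}: assign each demand point to its cheapest open site.
  C1→W-α 16×8=128, C2→W-α 11×9=99, C3→W-α 7×5=35, C4→W-α 10×9=90, C5→W-α 11×2=22, C6→W-α 12×4=48
  delivery cost 422, fixed 165 → total 587.
Compare {W-α, W-β}: delivery cost 338 + fixed 334 = 672.
Compare {W-β}: delivery cost 585 + fixed 169 = 754.

587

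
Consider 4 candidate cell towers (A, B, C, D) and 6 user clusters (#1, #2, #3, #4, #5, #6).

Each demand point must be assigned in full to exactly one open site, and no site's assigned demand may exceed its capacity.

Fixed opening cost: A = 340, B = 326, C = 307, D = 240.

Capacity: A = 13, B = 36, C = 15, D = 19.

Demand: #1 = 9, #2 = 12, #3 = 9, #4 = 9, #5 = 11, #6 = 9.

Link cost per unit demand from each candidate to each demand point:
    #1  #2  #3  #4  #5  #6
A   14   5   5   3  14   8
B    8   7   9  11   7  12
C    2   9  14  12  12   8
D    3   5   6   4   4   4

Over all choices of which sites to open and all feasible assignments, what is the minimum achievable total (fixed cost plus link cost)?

Open {B, C, D}; cheapest assignment that respects the capacities:
  B (cap 36, load 32): #2, #3, #5 — cost 12×7 + 9×9 + 11×7 = 242
  C (cap 15, load 9): #1 — cost 9×2 = 18
  D (cap 19, load 18): #4, #6 — cost 9×4 + 9×4 = 72
  Shipping 332, fixed 873 → total 1205.
  Any other capacity-feasible assignment to {B, C, D} ships for at least 332.
Compare {A, B, D}: its best feasible assignment gives total 1238.
Compare {A, B, C, D}: its best feasible assignment gives total 1509.
Every other set of open sites that can feasibly serve all demand totals ≥ 1238 even under its best assignment. Minimum: 1205.

1205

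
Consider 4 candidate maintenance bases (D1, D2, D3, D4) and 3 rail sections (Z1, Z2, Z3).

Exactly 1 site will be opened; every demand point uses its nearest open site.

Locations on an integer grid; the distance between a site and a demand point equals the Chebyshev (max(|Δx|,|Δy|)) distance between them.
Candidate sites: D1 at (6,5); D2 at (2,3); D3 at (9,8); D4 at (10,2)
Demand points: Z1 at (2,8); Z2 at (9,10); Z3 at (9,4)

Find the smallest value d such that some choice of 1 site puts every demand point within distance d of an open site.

Open {D1}.
  Farthest demand point is Z2 at distance 5 (to D1); all others are ≤ 5.
With {D2} the worst case is 7.
With {D3} the worst case is 7.
No size-1 selection achieves below 5.

5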